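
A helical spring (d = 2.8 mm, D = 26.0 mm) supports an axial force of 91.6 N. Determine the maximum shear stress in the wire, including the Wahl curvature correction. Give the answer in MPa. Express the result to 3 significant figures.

320 MPa

Spring index C = D/d = 26.0/2.8 = 9.2857
K_W = (4C−1)/(4C−4) + 0.615/C = 36.143/33.143 + 0.0662 = 1.1567
τ₀ = 8FD/(πd³) = 8·91.6·26.0/(π·2.8³) = 19052.8/68.964 = 276.27 MPa
τ_max = K·τ₀ = 1.1567 × 276.27 = 319.58 MPa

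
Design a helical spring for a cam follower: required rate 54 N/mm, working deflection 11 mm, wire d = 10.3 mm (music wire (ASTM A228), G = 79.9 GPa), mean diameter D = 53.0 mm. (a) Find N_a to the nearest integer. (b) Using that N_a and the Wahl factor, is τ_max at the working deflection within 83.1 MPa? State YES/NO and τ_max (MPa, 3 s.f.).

N_a = Gd⁴/(8D³k) = (79.9×10³)(10.3⁴)/(8·53.0³·54) = 13.98 → N_a = 14
Actual rate k = Gd⁴/(8D³·14) = 53.932 N/mm
Working load F = kδ = 53.932·11 = 593.26 N
C = 53.0/10.3 = 5.1456; K_W = (4C−1)/(4C−4)+0.615/C = 1.3004
τ_max = K_W·8FD/(πd³) = 1.3004·73.274 = 95.287 MPa
τ_max > 83.1 MPa → exceeds allowable

(a) 14 coils; (b) NO, τ_max = 95.3 MPa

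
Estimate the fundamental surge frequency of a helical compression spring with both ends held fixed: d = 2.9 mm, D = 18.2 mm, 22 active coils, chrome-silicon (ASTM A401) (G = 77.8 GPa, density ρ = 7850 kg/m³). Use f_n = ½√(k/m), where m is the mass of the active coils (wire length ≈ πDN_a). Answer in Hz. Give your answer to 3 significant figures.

141 Hz

k = Gd⁴/(8D³N_a) = (77.8×10³)(2.9⁴)/(8·18.2³·22) = 5.1861 N/mm = 5186.1 N/m
Wire length L = πDN_a = π·18.2·22 = 1257.9 mm
m = ρ·(πd²/4)·L = 7850 × 6.6052×10⁻⁶ m² × 1.2579 m = 0.065223 kg
f_n = ½√(k/m) = 0.5·√(5186.1/0.065223) = 0.5·√(79514) = 140.99 Hz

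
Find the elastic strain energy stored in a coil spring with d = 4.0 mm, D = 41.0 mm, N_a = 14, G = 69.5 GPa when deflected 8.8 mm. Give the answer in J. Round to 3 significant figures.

0.0892 J

k = Gd⁴/(8D³N_a) = (69.5×10³)(4.0⁴)/(8·41.0³·14) = 2.3049 N/mm
U = ½kδ² = 0.5 × 2.3049 × 8.8² = 89.246 N·mm = 0.089246 J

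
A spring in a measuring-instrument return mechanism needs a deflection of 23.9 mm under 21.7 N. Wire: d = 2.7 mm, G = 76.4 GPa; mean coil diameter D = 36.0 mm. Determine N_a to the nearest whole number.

Required rate k = F/δ = 21.7/23.9 = 0.90795 N/mm
N_a = Gd⁴/(8D³k) = (76.4×10³ × 2.7⁴)/(8 × 36.0³ × 0.90795)
    = 4.06021e+06 / 338890 = 11.98 → 12 coils

12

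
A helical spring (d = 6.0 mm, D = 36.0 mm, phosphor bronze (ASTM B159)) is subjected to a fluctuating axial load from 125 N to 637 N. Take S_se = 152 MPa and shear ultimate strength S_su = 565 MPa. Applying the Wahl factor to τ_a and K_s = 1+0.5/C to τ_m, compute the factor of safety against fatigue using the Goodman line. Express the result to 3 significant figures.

C = D/d = 36.0/6.0 = 6.0000; K_W = (4C−1)/(4C−4)+0.615/C = 1.2525; K_s = 1+0.5/C = 1.0833
F_a = (F_max−F_min)/2 = 256 N; F_m = (F_max+F_min)/2 = 381 N
τ_a = K_W·8F_aD/(πd³) = 1.2525 × 108.65 = 136.08 MPa
τ_m = K_s·8F_mD/(πd³) = 1.0833 × 161.7 = 175.18 MPa
Goodman: 1/n_f = τ_a/S_se + τ_m/S_su = 136.08/152 + 175.18/565 = 0.89529 + 0.31005 = 1.2053
n_f = 1/1.2053 = 0.8296

0.830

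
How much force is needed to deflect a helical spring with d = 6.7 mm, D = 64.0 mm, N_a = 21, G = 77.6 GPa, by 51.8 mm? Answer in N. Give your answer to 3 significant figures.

k = Gd⁴/(8D³N_a) = (77.6×10³)(6.7⁴)/(8·64.0³·21) = 3.5507 N/mm
F = k·δ = 3.5507 × 51.8 = 183.93 N

184 N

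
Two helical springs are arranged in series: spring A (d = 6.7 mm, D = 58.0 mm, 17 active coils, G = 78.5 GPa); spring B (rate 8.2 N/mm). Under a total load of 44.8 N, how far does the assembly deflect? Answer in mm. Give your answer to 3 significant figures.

13.0 mm

k_A = Gd⁴/(8D³N_a) = (78.5×10³)(6.7⁴)/(8·58.0³·17) = 5.9614 N/mm
Series: 1/k_eq = 1/5.9614 + 1/8.2 = 0.2897; k_eq = 3.4519 N/mm
δ = F/k_eq = 44.8/3.4519 = 12.978 mm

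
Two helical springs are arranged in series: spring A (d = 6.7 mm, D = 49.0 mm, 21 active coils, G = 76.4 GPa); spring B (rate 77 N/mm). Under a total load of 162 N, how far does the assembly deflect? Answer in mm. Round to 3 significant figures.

k_A = Gd⁴/(8D³N_a) = (76.4×10³)(6.7⁴)/(8·49.0³·21) = 7.7892 N/mm
Series: 1/k_eq = 1/7.7892 + 1/77 = 0.14137; k_eq = 7.0737 N/mm
δ = F/k_eq = 162/7.0737 = 22.902 mm

22.9 mm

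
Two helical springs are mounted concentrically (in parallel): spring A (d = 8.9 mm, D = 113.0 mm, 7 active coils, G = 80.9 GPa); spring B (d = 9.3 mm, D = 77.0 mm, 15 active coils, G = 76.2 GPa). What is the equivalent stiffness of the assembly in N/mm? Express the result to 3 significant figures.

k_A = Gd⁴/(8D³N_a) = (80.9×10³)(8.9⁴)/(8·113.0³·7) = 6.2818 N/mm
k_B = Gd⁴/(8D³N_a) = (76.2×10³)(9.3⁴)/(8·77.0³·15) = 10.405 N/mm
Parallel: k_eq = 6.2818 + 10.405 = 16.687 N/mm

16.7 N/mm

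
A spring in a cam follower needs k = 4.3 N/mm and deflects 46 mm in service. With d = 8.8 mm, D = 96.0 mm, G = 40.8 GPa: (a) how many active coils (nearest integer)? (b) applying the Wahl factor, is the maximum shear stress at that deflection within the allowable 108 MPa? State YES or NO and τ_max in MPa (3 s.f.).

(a) 8 coils; (b) YES, τ_max = 80.7 MPa

N_a = Gd⁴/(8D³k) = (40.8×10³)(8.8⁴)/(8·96.0³·4.3) = 8.039 → N_a = 8
Actual rate k = Gd⁴/(8D³·8) = 4.3211 N/mm
Working load F = kδ = 4.3211·46 = 198.77 N
C = 96.0/8.8 = 10.9091; K_W = (4C−1)/(4C−4)+0.615/C = 1.1321
τ_max = K_W·8FD/(πd³) = 1.1321·71.305 = 80.721 MPa
τ_max ≤ 108 MPa → acceptable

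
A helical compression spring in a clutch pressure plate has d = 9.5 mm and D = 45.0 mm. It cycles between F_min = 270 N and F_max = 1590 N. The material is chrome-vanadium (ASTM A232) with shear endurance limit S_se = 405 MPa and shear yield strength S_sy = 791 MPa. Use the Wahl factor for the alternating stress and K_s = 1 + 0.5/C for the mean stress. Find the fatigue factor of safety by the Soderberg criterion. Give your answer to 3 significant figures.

2.16

C = D/d = 45.0/9.5 = 4.7368; K_W = (4C−1)/(4C−4)+0.615/C = 1.3305; K_s = 1+0.5/C = 1.1056
F_a = (F_max−F_min)/2 = 660 N; F_m = (F_max+F_min)/2 = 930 N
τ_a = K_W·8F_aD/(πd³) = 1.3305 × 88.212 = 117.37 MPa
τ_m = K_s·8F_mD/(πd³) = 1.1056 × 124.3 = 137.42 MPa
Soderberg: 1/n_f = τ_a/S_se + τ_m/S_sy = 117.37/405 + 137.42/791 = 0.28980 + 0.17373 = 0.46353
n_f = 1/0.46353 = 2.157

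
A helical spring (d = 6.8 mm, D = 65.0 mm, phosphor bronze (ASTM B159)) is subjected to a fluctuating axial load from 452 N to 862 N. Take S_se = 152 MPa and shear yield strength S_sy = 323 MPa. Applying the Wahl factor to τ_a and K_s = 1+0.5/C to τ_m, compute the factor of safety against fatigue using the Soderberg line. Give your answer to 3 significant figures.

C = D/d = 65.0/6.8 = 9.5588; K_W = (4C−1)/(4C−4)+0.615/C = 1.1520; K_s = 1+0.5/C = 1.0523
F_a = (F_max−F_min)/2 = 205 N; F_m = (F_max+F_min)/2 = 657 N
τ_a = K_W·8F_aD/(πd³) = 1.1520 × 107.91 = 124.31 MPa
τ_m = K_s·8F_mD/(πd³) = 1.0523 × 345.85 = 363.94 MPa
Soderberg: 1/n_f = τ_a/S_se + τ_m/S_sy = 124.31/152 + 363.94/323 = 0.81786 + 1.12676 = 1.9446
n_f = 1/1.9446 = 0.5142

0.514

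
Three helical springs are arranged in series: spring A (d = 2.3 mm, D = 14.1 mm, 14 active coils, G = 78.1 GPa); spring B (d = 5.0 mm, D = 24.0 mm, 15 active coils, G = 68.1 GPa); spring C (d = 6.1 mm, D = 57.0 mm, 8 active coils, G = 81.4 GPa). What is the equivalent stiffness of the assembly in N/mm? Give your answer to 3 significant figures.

k_A = Gd⁴/(8D³N_a) = (78.1×10³)(2.3⁴)/(8·14.1³·14) = 6.9612 N/mm
k_B = Gd⁴/(8D³N_a) = (68.1×10³)(5.0⁴)/(8·24.0³·15) = 25.657 N/mm
k_C = Gd⁴/(8D³N_a) = (81.4×10³)(6.1⁴)/(8·57.0³·8) = 9.5091 N/mm
Series: 1/k_eq = 1/6.9612 + 1/25.657 + 1/9.5091 = 0.28779; k_eq = 3.4748 N/mm

3.47 N/mm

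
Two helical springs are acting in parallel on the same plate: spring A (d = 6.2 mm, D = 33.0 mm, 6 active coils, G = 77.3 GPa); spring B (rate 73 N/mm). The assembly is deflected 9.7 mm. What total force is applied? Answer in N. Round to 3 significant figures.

k_A = Gd⁴/(8D³N_a) = (77.3×10³)(6.2⁴)/(8·33.0³·6) = 66.216 N/mm
Parallel: k_eq = 66.216 + 73 = 139.22 N/mm
F = k_eq·δ = 139.22·9.7 = 1350.4 N

1350 N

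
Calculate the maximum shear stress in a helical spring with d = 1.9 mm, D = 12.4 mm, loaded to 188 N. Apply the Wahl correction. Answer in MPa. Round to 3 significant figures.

Spring index C = D/d = 12.4/1.9 = 6.5263
K_W = (4C−1)/(4C−4) + 0.615/C = 25.105/22.105 + 0.0942 = 1.2299
τ₀ = 8FD/(πd³) = 8·188·12.4/(π·1.9³) = 18649.6/21.548 = 865.48 MPa
τ_max = K·τ₀ = 1.2299 × 865.48 = 1064.5 MPa

1060 MPa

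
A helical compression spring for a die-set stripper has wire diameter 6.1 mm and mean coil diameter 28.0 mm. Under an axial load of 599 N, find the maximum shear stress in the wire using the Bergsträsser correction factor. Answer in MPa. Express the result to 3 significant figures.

249 MPa

Spring index C = D/d = 28.0/6.1 = 4.5902
K_B = (4C+2)/(4C−3) = 20.361/15.361 = 1.3255
τ₀ = 8FD/(πd³) = 8·599·28.0/(π·6.1³) = 134176/713.08 = 188.16 MPa
τ_max = K·τ₀ = 1.3255 × 188.16 = 249.41 MPa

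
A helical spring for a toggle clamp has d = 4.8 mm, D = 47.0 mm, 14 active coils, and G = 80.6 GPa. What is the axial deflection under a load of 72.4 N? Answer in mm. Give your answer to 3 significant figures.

k = Gd⁴/(8D³N_a) = (80.6×10³)(4.8⁴)/(8·47.0³·14) = 3.6795 N/mm
δ = F/k = 72.4 / 3.6795 = 19.677 mm

19.7 mm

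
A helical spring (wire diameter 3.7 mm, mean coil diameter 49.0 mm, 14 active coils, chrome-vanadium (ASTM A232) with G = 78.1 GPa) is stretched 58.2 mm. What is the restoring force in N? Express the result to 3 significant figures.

64.7 N

k = Gd⁴/(8D³N_a) = (78.1×10³)(3.7⁴)/(8·49.0³·14) = 1.1108 N/mm
F = k·δ = 1.1108 × 58.2 = 64.651 N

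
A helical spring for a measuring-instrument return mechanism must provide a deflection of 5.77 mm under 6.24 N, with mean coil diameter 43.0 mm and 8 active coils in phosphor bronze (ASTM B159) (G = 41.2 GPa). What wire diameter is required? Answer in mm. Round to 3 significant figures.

Required rate k = F/δ = 6.24/5.77 = 1.0815 N/mm
d = (8D³N_a·k / G)^(1/4) = (8·43.0³·8·1.0815 / (41.2×10³))^0.25
  = (133.57)^0.25 = 3.3996 mm

3.40 mm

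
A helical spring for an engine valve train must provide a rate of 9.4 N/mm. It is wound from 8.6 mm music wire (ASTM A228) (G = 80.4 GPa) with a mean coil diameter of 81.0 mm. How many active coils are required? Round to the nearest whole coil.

N_a = Gd⁴/(8D³k) = (80.4×10³ × 8.6⁴)/(8 × 81.0³ × 9.4)
    = 4.39795e+08 / 3.99644e+07 = 11 → 11 coils

11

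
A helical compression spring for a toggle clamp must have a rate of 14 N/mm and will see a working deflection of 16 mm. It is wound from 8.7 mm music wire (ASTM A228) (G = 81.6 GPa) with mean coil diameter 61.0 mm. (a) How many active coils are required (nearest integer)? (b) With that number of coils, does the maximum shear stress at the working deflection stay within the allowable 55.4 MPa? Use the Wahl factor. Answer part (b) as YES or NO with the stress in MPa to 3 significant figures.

N_a = Gd⁴/(8D³k) = (81.6×10³)(8.7⁴)/(8·61.0³·14) = 18.39 → N_a = 18
Actual rate k = Gd⁴/(8D³·18) = 14.303 N/mm
Working load F = kδ = 14.303·16 = 228.84 N
C = 61.0/8.7 = 7.0115; K_W = (4C−1)/(4C−4)+0.615/C = 1.2125
τ_max = K_W·8FD/(πd³) = 1.2125·53.982 = 65.452 MPa
τ_max > 55.4 MPa → exceeds allowable

(a) 18 coils; (b) NO, τ_max = 65.5 MPa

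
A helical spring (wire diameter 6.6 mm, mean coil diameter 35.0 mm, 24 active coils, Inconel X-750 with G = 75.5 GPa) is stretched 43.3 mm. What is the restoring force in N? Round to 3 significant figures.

k = Gd⁴/(8D³N_a) = (75.5×10³)(6.6⁴)/(8·35.0³·24) = 17.403 N/mm
F = k·δ = 17.403 × 43.3 = 753.54 N

754 N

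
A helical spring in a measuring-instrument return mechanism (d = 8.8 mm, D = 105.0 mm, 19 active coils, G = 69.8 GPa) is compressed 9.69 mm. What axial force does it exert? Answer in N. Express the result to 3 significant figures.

23.1 N

k = Gd⁴/(8D³N_a) = (69.8×10³)(8.8⁴)/(8·105.0³·19) = 2.3789 N/mm
F = k·δ = 2.3789 × 9.69 = 23.051 N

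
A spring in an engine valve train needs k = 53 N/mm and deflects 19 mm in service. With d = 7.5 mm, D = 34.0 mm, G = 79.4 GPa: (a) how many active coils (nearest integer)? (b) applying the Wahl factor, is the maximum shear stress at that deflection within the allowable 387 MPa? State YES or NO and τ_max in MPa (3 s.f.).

(a) 15 coils; (b) YES, τ_max = 280 MPa

N_a = Gd⁴/(8D³k) = (79.4×10³)(7.5⁴)/(8·34.0³·53) = 15.08 → N_a = 15
Actual rate k = Gd⁴/(8D³·15) = 53.266 N/mm
Working load F = kδ = 53.266·19 = 1012 N
C = 34.0/7.5 = 4.5333; K_W = (4C−1)/(4C−4)+0.615/C = 1.3479
τ_max = K_W·8FD/(πd³) = 1.3479·207.7 = 279.96 MPa
τ_max ≤ 387 MPa → acceptable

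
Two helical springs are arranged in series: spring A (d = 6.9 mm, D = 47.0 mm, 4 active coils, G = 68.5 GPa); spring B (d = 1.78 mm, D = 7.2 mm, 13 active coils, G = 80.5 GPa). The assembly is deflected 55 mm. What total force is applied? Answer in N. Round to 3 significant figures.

792 N

k_A = Gd⁴/(8D³N_a) = (68.5×10³)(6.9⁴)/(8·47.0³·4) = 46.735 N/mm
k_B = Gd⁴/(8D³N_a) = (80.5×10³)(1.78⁴)/(8·7.2³·13) = 20.818 N/mm
Series: 1/k_eq = 1/46.735 + 1/20.818 = 0.069432; k_eq = 14.403 N/mm
F = k_eq·δ = 14.403·55 = 792.14 N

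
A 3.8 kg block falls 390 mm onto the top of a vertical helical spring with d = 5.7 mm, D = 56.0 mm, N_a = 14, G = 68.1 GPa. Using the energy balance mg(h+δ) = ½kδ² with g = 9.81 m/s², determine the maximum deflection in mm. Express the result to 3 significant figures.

100 mm

k = Gd⁴/(8D³N_a) = (68.1×10³)(5.7⁴)/(8·56.0³·14) = 3.6548 N/mm
W = mg = 3.8 × 9.81 = 37.278 N
½kδ² − Wδ − Wh = 0 → δ = (W + √(W² + 2kWh))/k
δ = (37.278 + √(1389.6 + 106270))/3.6548 = (37.278 + 328.12)/3.6548 = 99.976 mm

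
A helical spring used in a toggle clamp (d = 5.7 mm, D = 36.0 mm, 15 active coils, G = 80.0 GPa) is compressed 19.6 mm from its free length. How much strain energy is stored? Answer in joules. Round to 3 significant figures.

2.90 J

k = Gd⁴/(8D³N_a) = (80.0×10³)(5.7⁴)/(8·36.0³·15) = 15.083 N/mm
U = ½kδ² = 0.5 × 15.083 × 19.6² = 2897.2 N·mm = 2.8972 J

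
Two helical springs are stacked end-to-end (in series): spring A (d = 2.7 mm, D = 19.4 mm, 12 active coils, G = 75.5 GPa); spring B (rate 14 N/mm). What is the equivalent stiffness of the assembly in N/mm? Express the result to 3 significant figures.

k_A = Gd⁴/(8D³N_a) = (75.5×10³)(2.7⁴)/(8·19.4³·12) = 5.7243 N/mm
Series: 1/k_eq = 1/5.7243 + 1/14 = 0.24612; k_eq = 4.063 N/mm

4.06 N/mm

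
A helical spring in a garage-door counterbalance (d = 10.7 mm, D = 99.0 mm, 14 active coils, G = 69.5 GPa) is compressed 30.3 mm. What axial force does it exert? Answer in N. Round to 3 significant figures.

254 N

k = Gd⁴/(8D³N_a) = (69.5×10³)(10.7⁴)/(8·99.0³·14) = 8.3829 N/mm
F = k·δ = 8.3829 × 30.3 = 254 N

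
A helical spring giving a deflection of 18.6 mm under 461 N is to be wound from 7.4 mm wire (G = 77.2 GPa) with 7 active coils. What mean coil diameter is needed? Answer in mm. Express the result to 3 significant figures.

55.0 mm

Required rate k = F/δ = 461/18.6 = 24.785 N/mm
D = (Gd⁴/(8N_a·k))^(1/3) = (77.2×10³·7.4⁴/(8·7·24.785))^(1/3)
  = (166789)^(1/3) = 55.0456 mm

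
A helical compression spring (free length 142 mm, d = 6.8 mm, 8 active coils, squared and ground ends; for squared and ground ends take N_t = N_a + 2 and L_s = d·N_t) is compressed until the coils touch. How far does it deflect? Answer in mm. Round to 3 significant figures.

N_t = 10; L_s = 6.8·10 = 68 mm
δ_solid = L₀ − L_s = 142 − 68 = 74 mm

74.0 mm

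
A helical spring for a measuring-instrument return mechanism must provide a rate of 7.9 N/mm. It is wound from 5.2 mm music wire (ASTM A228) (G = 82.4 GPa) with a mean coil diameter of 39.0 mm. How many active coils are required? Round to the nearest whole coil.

N_a = Gd⁴/(8D³k) = (82.4×10³ × 5.2⁴)/(8 × 39.0³ × 7.9)
    = 6.02477e+07 / 3.74896e+06 = 16.07 → 16 coils

16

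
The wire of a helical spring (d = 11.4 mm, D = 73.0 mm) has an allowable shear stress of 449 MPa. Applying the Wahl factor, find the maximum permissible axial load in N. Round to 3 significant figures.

2900 N

C = D/d = 73.0/11.4 = 6.4035
K_W = (4C−1)/(4C−4) + 0.615/C = 24.614/21.614 + 0.0960 = 1.2348
τ_max = K·8FD/(πd³) → F_max = τ_allow·πd³/(8DK)
F_max = 449·π·11.4³/(8·73.0·1.2348) = 2.0898e+06/721.15 = 2897.9 N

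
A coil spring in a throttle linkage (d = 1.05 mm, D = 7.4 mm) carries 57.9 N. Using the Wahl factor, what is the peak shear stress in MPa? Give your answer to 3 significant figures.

1140 MPa

Spring index C = D/d = 7.4/1.05 = 7.0476
K_W = (4C−1)/(4C−4) + 0.615/C = 27.190/24.190 + 0.0873 = 1.2113
τ₀ = 8FD/(πd³) = 8·57.9·7.4/(π·1.05³) = 3427.68/3.6368 = 942.5 MPa
τ_max = K·τ₀ = 1.2113 × 942.5 = 1141.6 MPa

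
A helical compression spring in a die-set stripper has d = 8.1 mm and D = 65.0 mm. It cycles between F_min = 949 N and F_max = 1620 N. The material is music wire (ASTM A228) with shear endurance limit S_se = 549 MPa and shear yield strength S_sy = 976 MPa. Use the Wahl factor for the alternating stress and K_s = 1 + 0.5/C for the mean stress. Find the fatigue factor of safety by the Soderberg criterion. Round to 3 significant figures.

C = D/d = 65.0/8.1 = 8.0247; K_W = (4C−1)/(4C−4)+0.615/C = 1.1834; K_s = 1+0.5/C = 1.0623
F_a = (F_max−F_min)/2 = 335.5 N; F_m = (F_max+F_min)/2 = 1284.5 N
τ_a = K_W·8F_aD/(πd³) = 1.1834 × 104.49 = 123.66 MPa
τ_m = K_s·8F_mD/(πd³) = 1.0623 × 400.07 = 424.99 MPa
Soderberg: 1/n_f = τ_a/S_se + τ_m/S_sy = 123.66/549 + 424.99/976 = 0.22524 + 0.43544 = 0.66069
n_f = 1/0.66069 = 1.514

1.51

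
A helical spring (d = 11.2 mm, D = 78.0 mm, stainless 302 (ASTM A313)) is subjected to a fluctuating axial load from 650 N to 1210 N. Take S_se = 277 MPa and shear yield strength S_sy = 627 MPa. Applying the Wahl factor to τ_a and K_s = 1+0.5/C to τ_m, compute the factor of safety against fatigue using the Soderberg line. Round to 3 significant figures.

2.51

C = D/d = 78.0/11.2 = 6.9643; K_W = (4C−1)/(4C−4)+0.615/C = 1.2141; K_s = 1+0.5/C = 1.0718
F_a = (F_max−F_min)/2 = 280 N; F_m = (F_max+F_min)/2 = 930 N
τ_a = K_W·8F_aD/(πd³) = 1.2141 × 39.586 = 48.059 MPa
τ_m = K_s·8F_mD/(πd³) = 1.0718 × 131.48 = 140.92 MPa
Soderberg: 1/n_f = τ_a/S_se + τ_m/S_sy = 48.059/277 + 140.92/627 = 0.17350 + 0.22475 = 0.39825
n_f = 1/0.39825 = 2.511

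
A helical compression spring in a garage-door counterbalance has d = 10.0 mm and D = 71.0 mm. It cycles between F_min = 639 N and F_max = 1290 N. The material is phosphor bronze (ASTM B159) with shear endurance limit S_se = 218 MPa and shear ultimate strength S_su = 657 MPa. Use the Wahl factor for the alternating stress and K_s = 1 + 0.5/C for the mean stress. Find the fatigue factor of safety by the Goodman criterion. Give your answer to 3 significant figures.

1.64

C = D/d = 71.0/10.0 = 7.1000; K_W = (4C−1)/(4C−4)+0.615/C = 1.2096; K_s = 1+0.5/C = 1.0704
F_a = (F_max−F_min)/2 = 325.5 N; F_m = (F_max+F_min)/2 = 964.5 N
τ_a = K_W·8F_aD/(πd³) = 1.2096 × 58.85 = 71.184 MPa
τ_m = K_s·8F_mD/(πd³) = 1.0704 × 174.38 = 186.66 MPa
Goodman: 1/n_f = τ_a/S_se + τ_m/S_su = 71.184/218 + 186.66/657 = 0.32653 + 0.28411 = 0.61064
n_f = 1/0.61064 = 1.638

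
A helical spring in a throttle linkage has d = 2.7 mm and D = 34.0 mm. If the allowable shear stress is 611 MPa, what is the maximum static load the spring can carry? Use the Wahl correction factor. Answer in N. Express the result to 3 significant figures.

125 N

C = D/d = 34.0/2.7 = 12.5926
K_W = (4C−1)/(4C−4) + 0.615/C = 49.370/46.370 + 0.0488 = 1.1135
τ_max = K·8FD/(πd³) → F_max = τ_allow·πd³/(8DK)
F_max = 611·π·2.7³/(8·34.0·1.1135) = 37782/302.88 = 124.74 N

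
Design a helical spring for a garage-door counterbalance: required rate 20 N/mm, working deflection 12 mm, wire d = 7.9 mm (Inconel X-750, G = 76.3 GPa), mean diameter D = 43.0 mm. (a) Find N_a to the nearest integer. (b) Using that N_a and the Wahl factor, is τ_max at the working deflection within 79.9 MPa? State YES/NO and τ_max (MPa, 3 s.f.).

(a) 23 coils; (b) YES, τ_max = 69.4 MPa

N_a = Gd⁴/(8D³k) = (76.3×10³)(7.9⁴)/(8·43.0³·20) = 23.36 → N_a = 23
Actual rate k = Gd⁴/(8D³·23) = 20.315 N/mm
Working load F = kδ = 20.315·12 = 243.78 N
C = 43.0/7.9 = 5.4430; K_W = (4C−1)/(4C−4)+0.615/C = 1.2818
τ_max = K_W·8FD/(πd³) = 1.2818·54.14 = 69.396 MPa
τ_max ≤ 79.9 MPa → acceptable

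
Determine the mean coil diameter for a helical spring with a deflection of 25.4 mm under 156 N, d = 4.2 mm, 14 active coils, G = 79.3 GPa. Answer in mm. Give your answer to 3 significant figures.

Required rate k = F/δ = 156/25.4 = 6.1417 N/mm
D = (Gd⁴/(8N_a·k))^(1/3) = (79.3×10³·4.2⁴/(8·14·6.1417))^(1/3)
  = (35872.5)^(1/3) = 32.9802 mm

33.0 mm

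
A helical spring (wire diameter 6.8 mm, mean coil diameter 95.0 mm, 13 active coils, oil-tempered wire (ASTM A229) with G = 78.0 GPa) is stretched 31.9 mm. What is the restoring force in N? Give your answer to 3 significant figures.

k = Gd⁴/(8D³N_a) = (78.0×10³)(6.8⁴)/(8·95.0³·13) = 1.8704 N/mm
F = k·δ = 1.8704 × 31.9 = 59.665 N

59.7 N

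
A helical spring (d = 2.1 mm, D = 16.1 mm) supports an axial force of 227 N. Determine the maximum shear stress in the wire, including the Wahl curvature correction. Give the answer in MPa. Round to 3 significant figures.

1200 MPa

Spring index C = D/d = 16.1/2.1 = 7.6667
K_W = (4C−1)/(4C−4) + 0.615/C = 29.667/26.667 + 0.0802 = 1.1927
τ₀ = 8FD/(πd³) = 8·227·16.1/(π·2.1³) = 29237.6/29.094 = 1004.9 MPa
τ_max = K·τ₀ = 1.1927 × 1004.9 = 1198.6 MPa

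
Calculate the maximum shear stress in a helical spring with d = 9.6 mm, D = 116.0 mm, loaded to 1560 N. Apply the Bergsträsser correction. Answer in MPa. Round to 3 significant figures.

Spring index C = D/d = 116.0/9.6 = 12.0833
K_B = (4C+2)/(4C−3) = 50.333/45.333 = 1.1103
τ₀ = 8FD/(πd³) = 8·1560·116.0/(π·9.6³) = 1.44768e+06/2779.5 = 520.85 MPa
τ_max = K·τ₀ = 1.1103 × 520.85 = 578.29 MPa

578 MPa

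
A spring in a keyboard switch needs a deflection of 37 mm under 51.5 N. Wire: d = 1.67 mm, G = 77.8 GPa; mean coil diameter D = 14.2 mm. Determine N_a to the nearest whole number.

19

Required rate k = F/δ = 51.5/37 = 1.3919 N/mm
N_a = Gd⁴/(8D³k) = (77.8×10³ × 1.67⁴)/(8 × 14.2³ × 1.3919)
    = 605126 / 31883.1 = 18.98 → 19 coils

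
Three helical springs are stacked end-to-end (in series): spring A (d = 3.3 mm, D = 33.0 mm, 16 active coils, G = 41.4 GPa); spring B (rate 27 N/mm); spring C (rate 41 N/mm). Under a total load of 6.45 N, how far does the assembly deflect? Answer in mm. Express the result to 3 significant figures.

k_A = Gd⁴/(8D³N_a) = (41.4×10³)(3.3⁴)/(8·33.0³·16) = 1.0673 N/mm
Series: 1/k_eq = 1/1.0673 + 1/27 + 1/41 = 0.99833; k_eq = 1.0017 N/mm
δ = F/k_eq = 6.45/1.0017 = 6.4392 mm

6.44 mm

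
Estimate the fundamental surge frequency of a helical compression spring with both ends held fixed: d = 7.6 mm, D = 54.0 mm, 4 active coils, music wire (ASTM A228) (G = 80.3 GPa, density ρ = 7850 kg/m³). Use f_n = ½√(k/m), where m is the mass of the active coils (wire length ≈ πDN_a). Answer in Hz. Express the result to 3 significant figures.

235 Hz

k = Gd⁴/(8D³N_a) = (80.3×10³)(7.6⁴)/(8·54.0³·4) = 53.167 N/mm = 53167 N/m
Wire length L = πDN_a = π·54.0·4 = 678.58 mm
m = ρ·(πd²/4)·L = 7850 × 45.365×10⁻⁶ m² × 0.67858 m = 0.24165 kg
f_n = ½√(k/m) = 0.5·√(53167/0.24165) = 0.5·√(2.2001e+05) = 234.53 Hz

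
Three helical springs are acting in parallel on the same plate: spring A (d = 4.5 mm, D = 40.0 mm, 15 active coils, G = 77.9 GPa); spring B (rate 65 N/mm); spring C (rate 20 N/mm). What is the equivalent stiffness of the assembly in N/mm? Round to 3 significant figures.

89.2 N/mm

k_A = Gd⁴/(8D³N_a) = (77.9×10³)(4.5⁴)/(8·40.0³·15) = 4.1594 N/mm
Parallel: k_eq = 4.1594 + 65 + 20 = 89.159 N/mm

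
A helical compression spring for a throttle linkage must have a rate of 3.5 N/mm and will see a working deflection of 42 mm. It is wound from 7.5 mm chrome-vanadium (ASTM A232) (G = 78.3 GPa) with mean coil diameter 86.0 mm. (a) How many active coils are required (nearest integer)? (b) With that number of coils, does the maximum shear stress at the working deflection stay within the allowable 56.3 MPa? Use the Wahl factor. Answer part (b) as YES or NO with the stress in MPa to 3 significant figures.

N_a = Gd⁴/(8D³k) = (78.3×10³)(7.5⁴)/(8·86.0³·3.5) = 13.91 → N_a = 14
Actual rate k = Gd⁴/(8D³·14) = 3.4777 N/mm
Working load F = kδ = 3.4777·42 = 146.06 N
C = 86.0/7.5 = 11.4667; K_W = (4C−1)/(4C−4)+0.615/C = 1.1253
τ_max = K_W·8FD/(πd³) = 1.1253·75.822 = 85.322 MPa
τ_max > 56.3 MPa → exceeds allowable

(a) 14 coils; (b) NO, τ_max = 85.3 MPa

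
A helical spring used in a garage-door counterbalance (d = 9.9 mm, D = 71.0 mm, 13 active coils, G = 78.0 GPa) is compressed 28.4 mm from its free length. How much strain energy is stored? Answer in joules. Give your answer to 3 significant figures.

8.12 J

k = Gd⁴/(8D³N_a) = (78.0×10³)(9.9⁴)/(8·71.0³·13) = 20.129 N/mm
U = ½kδ² = 0.5 × 20.129 × 28.4² = 8117.7 N·mm = 8.1177 J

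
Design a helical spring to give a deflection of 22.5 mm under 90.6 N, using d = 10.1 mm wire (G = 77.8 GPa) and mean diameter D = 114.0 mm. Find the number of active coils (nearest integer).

Required rate k = F/δ = 90.6/22.5 = 4.0267 N/mm
N_a = Gd⁴/(8D³k) = (77.8×10³ × 10.1⁴)/(8 × 114.0³ × 4.0267)
    = 8.0959e+08 / 4.77255e+07 = 16.96 → 17 coils

17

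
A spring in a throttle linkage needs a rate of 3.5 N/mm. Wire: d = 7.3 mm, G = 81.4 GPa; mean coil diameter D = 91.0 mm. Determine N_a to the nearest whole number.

N_a = Gd⁴/(8D³k) = (81.4×10³ × 7.3⁴)/(8 × 91.0³ × 3.5)
    = 2.31162e+08 / 2.11e+07 = 10.96 → 11 coils

11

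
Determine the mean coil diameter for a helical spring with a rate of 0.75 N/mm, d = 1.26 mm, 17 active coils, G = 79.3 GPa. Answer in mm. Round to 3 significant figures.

12.5 mm

D = (Gd⁴/(8N_a·k))^(1/3) = (79.3×10³·1.26⁴/(8·17·0.75))^(1/3)
  = (1959.54)^(1/3) = 12.5137 mm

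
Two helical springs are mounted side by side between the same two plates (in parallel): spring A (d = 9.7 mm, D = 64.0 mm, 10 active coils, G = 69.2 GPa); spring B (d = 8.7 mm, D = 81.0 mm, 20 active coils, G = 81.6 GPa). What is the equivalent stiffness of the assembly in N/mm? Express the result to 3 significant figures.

k_A = Gd⁴/(8D³N_a) = (69.2×10³)(9.7⁴)/(8·64.0³·10) = 29.212 N/mm
k_B = Gd⁴/(8D³N_a) = (81.6×10³)(8.7⁴)/(8·81.0³·20) = 5.4978 N/mm
Parallel: k_eq = 29.212 + 5.4978 = 34.71 N/mm

34.7 N/mm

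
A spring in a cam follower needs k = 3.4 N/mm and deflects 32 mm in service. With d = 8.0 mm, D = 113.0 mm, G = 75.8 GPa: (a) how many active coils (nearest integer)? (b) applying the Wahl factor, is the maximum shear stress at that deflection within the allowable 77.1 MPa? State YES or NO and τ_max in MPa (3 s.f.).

N_a = Gd⁴/(8D³k) = (75.8×10³)(8.0⁴)/(8·113.0³·3.4) = 7.911 → N_a = 8
Actual rate k = Gd⁴/(8D³·8) = 3.3621 N/mm
Working load F = kδ = 3.3621·32 = 107.59 N
C = 113.0/8.0 = 14.1250; K_W = (4C−1)/(4C−4)+0.615/C = 1.1007
τ_max = K_W·8FD/(πd³) = 1.1007·60.466 = 66.554 MPa
τ_max ≤ 77.1 MPa → acceptable

(a) 8 coils; (b) YES, τ_max = 66.6 MPa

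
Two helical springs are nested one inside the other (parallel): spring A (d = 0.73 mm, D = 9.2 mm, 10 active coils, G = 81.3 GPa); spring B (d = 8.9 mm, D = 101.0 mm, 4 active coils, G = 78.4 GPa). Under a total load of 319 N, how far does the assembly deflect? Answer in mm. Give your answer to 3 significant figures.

k_A = Gd⁴/(8D³N_a) = (81.3×10³)(0.73⁴)/(8·9.2³·10) = 0.37062 N/mm
k_B = Gd⁴/(8D³N_a) = (78.4×10³)(8.9⁴)/(8·101.0³·4) = 14.92 N/mm
Parallel: k_eq = 0.37062 + 14.92 = 15.29 N/mm
δ = F/k_eq = 319/15.29 = 20.863 mm

20.9 mm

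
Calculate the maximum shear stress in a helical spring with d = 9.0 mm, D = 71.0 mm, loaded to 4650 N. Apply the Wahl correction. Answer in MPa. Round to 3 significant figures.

Spring index C = D/d = 71.0/9.0 = 7.8889
K_W = (4C−1)/(4C−4) + 0.615/C = 30.556/27.556 + 0.0780 = 1.1868
τ₀ = 8FD/(πd³) = 8·4650·71.0/(π·9.0³) = 2.6412e+06/2290.2 = 1153.3 MPa
τ_max = K·τ₀ = 1.1868 × 1153.3 = 1368.7 MPa

1370 MPa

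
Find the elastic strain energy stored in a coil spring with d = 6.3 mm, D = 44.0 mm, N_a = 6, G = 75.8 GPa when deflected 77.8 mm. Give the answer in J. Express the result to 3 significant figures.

k = Gd⁴/(8D³N_a) = (75.8×10³)(6.3⁴)/(8·44.0³·6) = 29.203 N/mm
U = ½kδ² = 0.5 × 29.203 × 77.8² = 88381 N·mm = 88.381 J

88.4 J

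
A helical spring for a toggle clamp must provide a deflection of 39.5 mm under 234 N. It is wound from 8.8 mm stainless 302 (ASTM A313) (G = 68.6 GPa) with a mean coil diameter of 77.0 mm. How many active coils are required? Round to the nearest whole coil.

19

Required rate k = F/δ = 234/39.5 = 5.9241 N/mm
N_a = Gd⁴/(8D³k) = (68.6×10³ × 8.8⁴)/(8 × 77.0³ × 5.9241)
    = 4.11391e+08 / 2.16362e+07 = 19.01 → 19 coils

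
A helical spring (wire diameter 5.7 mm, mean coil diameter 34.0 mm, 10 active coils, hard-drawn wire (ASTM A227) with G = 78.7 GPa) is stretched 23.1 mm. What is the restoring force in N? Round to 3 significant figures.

k = Gd⁴/(8D³N_a) = (78.7×10³)(5.7⁴)/(8·34.0³·10) = 26.421 N/mm
F = k·δ = 26.421 × 23.1 = 610.32 N

610 N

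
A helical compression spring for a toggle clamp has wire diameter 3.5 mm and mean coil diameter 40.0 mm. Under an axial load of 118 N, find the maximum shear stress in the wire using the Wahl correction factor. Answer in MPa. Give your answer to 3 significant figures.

316 MPa

Spring index C = D/d = 40.0/3.5 = 11.4286
K_W = (4C−1)/(4C−4) + 0.615/C = 44.714/41.714 + 0.0538 = 1.1257
τ₀ = 8FD/(πd³) = 8·118·40.0/(π·3.5³) = 37760/134.7 = 280.34 MPa
τ_max = K·τ₀ = 1.1257 × 280.34 = 315.58 MPa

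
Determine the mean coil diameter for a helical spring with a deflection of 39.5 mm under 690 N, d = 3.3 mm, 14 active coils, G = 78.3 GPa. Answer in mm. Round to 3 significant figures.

16.8 mm

Required rate k = F/δ = 690/39.5 = 17.468 N/mm
D = (Gd⁴/(8N_a·k))^(1/3) = (78.3×10³·3.3⁴/(8·14·17.468))^(1/3)
  = (4746.22)^(1/3) = 16.8054 mm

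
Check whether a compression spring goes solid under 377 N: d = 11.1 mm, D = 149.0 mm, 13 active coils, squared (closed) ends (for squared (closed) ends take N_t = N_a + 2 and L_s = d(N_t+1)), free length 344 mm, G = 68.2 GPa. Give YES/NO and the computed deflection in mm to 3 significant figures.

k = Gd⁴/(8D³N_a) = (68.2×10³)(11.1⁴)/(8·149.0³·13) = 3.0094 N/mm
N_t = 15; L_s = 11.1·16 = 177.6 mm; δ_solid = L₀ − L_s = 344 − 177.6 = 166.4 mm
δ = F/k = 377/3.0094 = 125.27 mm
δ < δ_solid → spring does not go solid

NO, δ = 125 mm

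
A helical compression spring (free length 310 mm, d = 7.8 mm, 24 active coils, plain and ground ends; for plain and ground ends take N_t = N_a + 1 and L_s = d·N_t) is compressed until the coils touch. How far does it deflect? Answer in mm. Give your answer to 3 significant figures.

115 mm

N_t = 25; L_s = 7.8·25 = 195 mm
δ_solid = L₀ − L_s = 310 − 195 = 115 mm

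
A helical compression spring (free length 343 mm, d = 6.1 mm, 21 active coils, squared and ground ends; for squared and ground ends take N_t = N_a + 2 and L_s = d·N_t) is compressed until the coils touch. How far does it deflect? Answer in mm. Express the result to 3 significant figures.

203 mm

N_t = 23; L_s = 6.1·23 = 140.3 mm
δ_solid = L₀ − L_s = 343 − 140.3 = 202.7 mm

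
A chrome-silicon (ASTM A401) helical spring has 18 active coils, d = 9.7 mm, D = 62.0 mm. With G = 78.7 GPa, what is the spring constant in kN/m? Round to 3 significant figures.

20.3 kN/m

k = Gd⁴/(8D³N_a) = (78.7×10³ × 9.7⁴) / (8 × 62.0³ × 18)
  = 6.96725e+08 / 3.43192e+07 = 20.301 N/mm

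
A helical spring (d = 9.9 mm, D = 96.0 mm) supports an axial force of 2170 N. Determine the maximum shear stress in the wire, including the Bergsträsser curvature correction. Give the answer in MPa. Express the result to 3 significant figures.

Spring index C = D/d = 96.0/9.9 = 9.6970
K_B = (4C+2)/(4C−3) = 40.788/35.788 = 1.1397
τ₀ = 8FD/(πd³) = 8·2170·96.0/(π·9.9³) = 1.66656e+06/3048.3 = 546.72 MPa
τ_max = K·τ₀ = 1.1397 × 546.72 = 623.1 MPa

623 MPa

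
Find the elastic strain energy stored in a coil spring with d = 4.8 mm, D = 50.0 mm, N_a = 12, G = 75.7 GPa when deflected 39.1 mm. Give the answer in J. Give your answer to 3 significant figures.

2.56 J

k = Gd⁴/(8D³N_a) = (75.7×10³)(4.8⁴)/(8·50.0³·12) = 3.3487 N/mm
U = ½kδ² = 0.5 × 3.3487 × 39.1² = 2559.8 N·mm = 2.5598 J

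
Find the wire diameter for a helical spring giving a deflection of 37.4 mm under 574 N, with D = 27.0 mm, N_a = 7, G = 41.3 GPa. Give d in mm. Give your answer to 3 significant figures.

4.50 mm

Required rate k = F/δ = 574/37.4 = 15.348 N/mm
d = (8D³N_a·k / G)^(1/4) = (8·27.0³·7·15.348 / (41.3×10³))^0.25
  = (409.61)^0.25 = 4.4988 mm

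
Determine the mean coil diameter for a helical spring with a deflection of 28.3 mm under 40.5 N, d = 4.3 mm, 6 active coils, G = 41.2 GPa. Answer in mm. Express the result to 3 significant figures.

59.0 mm

Required rate k = F/δ = 40.5/28.3 = 1.4311 N/mm
D = (Gd⁴/(8N_a·k))^(1/3) = (41.2×10³·4.3⁴/(8·6·1.4311))^(1/3)
  = (205051)^(1/3) = 58.9685 mm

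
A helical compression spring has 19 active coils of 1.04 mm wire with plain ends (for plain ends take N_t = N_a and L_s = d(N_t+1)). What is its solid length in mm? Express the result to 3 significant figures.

20.8 mm

plain ends: N_t = N_a = 19
L_s = d·(N_t+1) = 1.04 × 20 = 20.8 mm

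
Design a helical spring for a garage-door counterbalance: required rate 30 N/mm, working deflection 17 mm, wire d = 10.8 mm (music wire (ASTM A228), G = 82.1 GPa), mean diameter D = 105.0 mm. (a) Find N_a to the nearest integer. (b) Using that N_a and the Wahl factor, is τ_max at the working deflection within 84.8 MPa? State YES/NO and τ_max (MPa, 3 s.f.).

(a) 4 coils; (b) NO, τ_max = 125 MPa

N_a = Gd⁴/(8D³k) = (82.1×10³)(10.8⁴)/(8·105.0³·30) = 4.02 → N_a = 4
Actual rate k = Gd⁴/(8D³·4) = 30.152 N/mm
Working load F = kδ = 30.152·17 = 512.59 N
C = 105.0/10.8 = 9.7222; K_W = (4C−1)/(4C−4)+0.615/C = 1.1492
τ_max = K_W·8FD/(πd³) = 1.1492·108.8 = 125.04 MPa
τ_max > 84.8 MPa → exceeds allowable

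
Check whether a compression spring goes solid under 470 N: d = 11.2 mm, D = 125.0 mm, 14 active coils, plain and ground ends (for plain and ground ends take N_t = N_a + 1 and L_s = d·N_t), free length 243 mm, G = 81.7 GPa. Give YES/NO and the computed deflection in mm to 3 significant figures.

YES, δ = 80.0 mm

k = Gd⁴/(8D³N_a) = (81.7×10³)(11.2⁴)/(8·125.0³·14) = 5.8769 N/mm
N_t = 15; L_s = 11.2·15 = 168 mm; δ_solid = L₀ − L_s = 243 − 168 = 75 mm
δ = F/k = 470/5.8769 = 79.975 mm
δ ≥ δ_solid → spring goes solid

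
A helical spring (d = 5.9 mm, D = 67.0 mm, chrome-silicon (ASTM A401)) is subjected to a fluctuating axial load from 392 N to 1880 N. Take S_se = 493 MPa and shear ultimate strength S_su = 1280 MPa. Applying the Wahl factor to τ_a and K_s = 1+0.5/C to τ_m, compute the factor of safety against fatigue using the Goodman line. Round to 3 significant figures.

C = D/d = 67.0/5.9 = 11.3559; K_W = (4C−1)/(4C−4)+0.615/C = 1.1266; K_s = 1+0.5/C = 1.0440
F_a = (F_max−F_min)/2 = 744 N; F_m = (F_max+F_min)/2 = 1136 N
τ_a = K_W·8F_aD/(πd³) = 1.1266 × 618.06 = 696.3 MPa
τ_m = K_s·8F_mD/(πd³) = 1.0440 × 943.71 = 985.26 MPa
Goodman: 1/n_f = τ_a/S_se + τ_m/S_su = 696.3/493 + 985.26/1280 = 1.41236 + 0.76973 = 2.1821
n_f = 1/2.1821 = 0.4583

0.458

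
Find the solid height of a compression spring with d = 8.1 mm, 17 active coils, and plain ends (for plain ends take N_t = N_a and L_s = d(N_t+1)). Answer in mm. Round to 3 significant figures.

146 mm

plain ends: N_t = N_a = 17
L_s = d·(N_t+1) = 8.1 × 18 = 145.8 mm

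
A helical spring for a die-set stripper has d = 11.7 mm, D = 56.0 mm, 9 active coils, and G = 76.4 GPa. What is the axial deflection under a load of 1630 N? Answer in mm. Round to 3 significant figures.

14.4 mm

k = Gd⁴/(8D³N_a) = (76.4×10³)(11.7⁴)/(8·56.0³·9) = 113.22 N/mm
δ = F/k = 1630 / 113.22 = 14.396 mm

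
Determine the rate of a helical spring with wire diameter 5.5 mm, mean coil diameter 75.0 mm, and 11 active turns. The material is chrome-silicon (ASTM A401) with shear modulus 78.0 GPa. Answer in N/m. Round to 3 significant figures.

k = Gd⁴/(8D³N_a) = (78.0×10³ × 5.5⁴) / (8 × 75.0³ × 11)
  = 7.13749e+07 / 3.7125e+07 = 1.9226 N/mm = 1922.6 N/m

1920 N/m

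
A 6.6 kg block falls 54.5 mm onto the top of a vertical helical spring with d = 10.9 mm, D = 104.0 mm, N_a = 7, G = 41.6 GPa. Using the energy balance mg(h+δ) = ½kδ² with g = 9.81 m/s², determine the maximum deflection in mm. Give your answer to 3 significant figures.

k = Gd⁴/(8D³N_a) = (41.6×10³)(10.9⁴)/(8·104.0³·7) = 9.322 N/mm
W = mg = 6.6 × 9.81 = 64.746 N
½kδ² − Wδ − Wh = 0 → δ = (W + √(W² + 2kWh))/k
δ = (64.746 + √(4192 + 65788.6))/9.322 = (64.746 + 264.54)/9.322 = 35.323 mm

35.3 mm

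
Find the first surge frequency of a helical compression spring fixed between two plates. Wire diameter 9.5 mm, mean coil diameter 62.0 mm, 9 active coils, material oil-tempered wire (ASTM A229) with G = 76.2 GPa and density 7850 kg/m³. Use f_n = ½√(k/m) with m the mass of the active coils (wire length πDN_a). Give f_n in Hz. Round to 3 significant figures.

k = Gd⁴/(8D³N_a) = (76.2×10³)(9.5⁴)/(8·62.0³·9) = 36.169 N/mm = 36169 N/m
Wire length L = πDN_a = π·62.0·9 = 1753 mm
m = ρ·(πd²/4)·L = 7850 × 70.882×10⁻⁶ m² × 1.753 m = 0.97542 kg
f_n = ½√(k/m) = 0.5·√(36169/0.97542) = 0.5·√(37081) = 96.282 Hz

96.3 Hz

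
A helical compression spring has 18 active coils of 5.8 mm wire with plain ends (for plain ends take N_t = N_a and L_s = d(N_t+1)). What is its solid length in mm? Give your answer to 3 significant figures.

plain ends: N_t = N_a = 18
L_s = d·(N_t+1) = 5.8 × 19 = 110.2 mm

110 mm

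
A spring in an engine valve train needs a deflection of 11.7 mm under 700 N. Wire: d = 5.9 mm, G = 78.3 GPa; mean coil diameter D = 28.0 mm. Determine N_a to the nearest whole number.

Required rate k = F/δ = 700/11.7 = 59.829 N/mm
N_a = Gd⁴/(8D³k) = (78.3×10³ × 5.9⁴)/(8 × 28.0³ × 59.829)
    = 9.48789e+07 / 1.05069e+07 = 9.03 → 9 coils

9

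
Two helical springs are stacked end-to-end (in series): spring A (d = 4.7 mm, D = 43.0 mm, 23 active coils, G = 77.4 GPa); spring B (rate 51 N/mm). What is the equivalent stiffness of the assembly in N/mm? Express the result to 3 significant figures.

k_A = Gd⁴/(8D³N_a) = (77.4×10³)(4.7⁴)/(8·43.0³·23) = 2.5817 N/mm
Series: 1/k_eq = 1/2.5817 + 1/51 = 0.40695; k_eq = 2.4573 N/mm

2.46 N/mm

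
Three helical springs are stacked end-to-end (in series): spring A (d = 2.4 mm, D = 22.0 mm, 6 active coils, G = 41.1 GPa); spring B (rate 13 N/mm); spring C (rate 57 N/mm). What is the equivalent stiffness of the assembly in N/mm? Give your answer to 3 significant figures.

k_A = Gd⁴/(8D³N_a) = (41.1×10³)(2.4⁴)/(8·22.0³·6) = 2.6679 N/mm
Series: 1/k_eq = 1/2.6679 + 1/13 + 1/57 = 0.46929; k_eq = 2.1309 N/mm

2.13 N/mm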